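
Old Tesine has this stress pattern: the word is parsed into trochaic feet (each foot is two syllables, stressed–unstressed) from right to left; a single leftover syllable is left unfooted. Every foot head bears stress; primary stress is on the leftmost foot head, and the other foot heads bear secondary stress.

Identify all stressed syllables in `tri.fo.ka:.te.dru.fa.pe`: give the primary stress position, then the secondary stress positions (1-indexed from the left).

Parse right to left into trochaic (ˈσσ) feet: tri (ˈfo.ka:) (ˈte.dru) (ˈfa.pe). Syllable 1 is left unfooted.
Foot heads (stressed positions): 2, 4, 6.
End Rule Leftmost: primary stress on the leftmost head = syllable 2.
Secondary stress on 4, 6: tri.ˈfo.ka:.ˌte.dru.ˌfa.pe.

primary 2, secondary 4, 6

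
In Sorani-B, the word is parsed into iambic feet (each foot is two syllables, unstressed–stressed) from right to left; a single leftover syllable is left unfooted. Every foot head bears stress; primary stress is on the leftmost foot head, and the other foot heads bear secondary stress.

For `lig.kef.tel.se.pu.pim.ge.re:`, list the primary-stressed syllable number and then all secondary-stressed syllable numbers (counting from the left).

Parse right to left into iambic (σˈσ) feet: (lig.ˈkef) (tel.ˈse) (pu.ˈpim) (ge.ˈre:).
Foot heads (stressed positions): 2, 4, 6, 8.
End Rule Leftmost: primary stress on the leftmost head = syllable 2.
Secondary stress on 4, 6, 8: lig.ˈkef.tel.ˌse.pu.ˌpim.ge.ˌre:.

primary 2, secondary 4, 6, 8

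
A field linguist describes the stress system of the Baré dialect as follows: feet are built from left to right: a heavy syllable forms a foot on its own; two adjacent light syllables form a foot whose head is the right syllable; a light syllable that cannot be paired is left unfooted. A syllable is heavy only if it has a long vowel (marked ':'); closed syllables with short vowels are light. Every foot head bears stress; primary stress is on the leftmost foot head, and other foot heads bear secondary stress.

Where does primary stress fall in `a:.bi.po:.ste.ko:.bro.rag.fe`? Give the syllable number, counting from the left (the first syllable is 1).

1

Weights: 1 a: H, 2 bi L, 3 po: H, 4 ste L, 5 ko: H, 6 bro L, 7 rag L, 8 fe L.
Parse left to right (heavy = foot alone; LL = one foot; stranded L unfooted): (ˈa:) bi (ˈpo:) ste (ˈko:) (bro.ˈrag) fe.
Foot heads: 1, 3, 5, 7.
Primary stress on the leftmost head = syllable 1.
Primary stress: syllable 1 → ˈa:.bi.po:.ste.ko:.bro.rag.fe.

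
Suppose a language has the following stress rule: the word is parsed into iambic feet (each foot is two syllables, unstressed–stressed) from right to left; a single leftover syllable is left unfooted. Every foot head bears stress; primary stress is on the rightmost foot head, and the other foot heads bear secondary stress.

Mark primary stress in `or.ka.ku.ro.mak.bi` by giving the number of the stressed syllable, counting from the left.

Parse right to left into iambic (σˈσ) feet: (or.ˈka) (ku.ˈro) (mak.ˈbi).
Foot heads (stressed positions): 2, 4, 6.
End Rule Rightmost: primary stress on the rightmost head = syllable 6.
Primary stress: syllable 6 → or.ka.ku.ro.mak.ˈbi.

6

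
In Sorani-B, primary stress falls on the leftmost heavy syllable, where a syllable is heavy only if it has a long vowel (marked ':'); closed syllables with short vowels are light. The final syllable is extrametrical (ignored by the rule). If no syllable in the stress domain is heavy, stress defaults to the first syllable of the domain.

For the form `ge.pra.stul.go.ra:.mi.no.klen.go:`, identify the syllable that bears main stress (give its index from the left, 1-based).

5

The final syllable (9, go:) is extrametrical; the stress domain is syllables 1–8.
Weights: 1 ge L, 2 pra L, 3 stul L, 4 go L, 5 ra: H, 6 mi L, 7 no L, 8 klen L.
Heavy syllables in the domain: 5. The leftmost is syllable 5 (ra:).
Primary stress: syllable 5 → ge.pra.stul.go.ˈra:.mi.no.klen.go:.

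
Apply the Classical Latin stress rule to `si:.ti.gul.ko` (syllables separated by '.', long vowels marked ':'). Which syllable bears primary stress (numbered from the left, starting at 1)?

Classical Latin: stress the penult if heavy (long vowel or closed), else the antepenult.
Weights: 2 ti L, 3 gul H, 4 ko L.
The penult (syllable 3, gul) is heavy, so it takes stress.
Stress on syllable 3: si:.ti.ˈgul.ko.

3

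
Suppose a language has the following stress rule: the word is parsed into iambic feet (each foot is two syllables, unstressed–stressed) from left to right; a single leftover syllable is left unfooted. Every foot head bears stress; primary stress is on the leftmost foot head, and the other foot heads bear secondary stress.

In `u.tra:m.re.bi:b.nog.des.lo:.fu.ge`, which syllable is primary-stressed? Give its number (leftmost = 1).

Parse left to right into iambic (σˈσ) feet: (u.ˈtra:m) (re.ˈbi:b) (nog.ˈdes) (lo:.ˈfu) ge. Syllable 9 is left unfooted.
Foot heads (stressed positions): 2, 4, 6, 8.
End Rule Leftmost: primary stress on the leftmost head = syllable 2.
Primary stress: syllable 2 → u.ˈtra:m.re.bi:b.nog.des.lo:.fu.ge.

2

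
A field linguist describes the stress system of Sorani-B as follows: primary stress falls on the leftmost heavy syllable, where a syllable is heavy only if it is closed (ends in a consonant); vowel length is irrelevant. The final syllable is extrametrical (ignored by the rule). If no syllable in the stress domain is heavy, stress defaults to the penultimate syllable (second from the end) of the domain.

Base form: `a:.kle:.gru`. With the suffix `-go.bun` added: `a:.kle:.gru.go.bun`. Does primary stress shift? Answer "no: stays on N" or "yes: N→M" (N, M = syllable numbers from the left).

yes: 1→3

Base `a:.kle:.gru` (3 syllables):
  The final syllable (3, gru) is extrametrical; the stress domain is syllables 1–2.
  Weights: 1 a: L, 2 kle: L.
  No heavy syllable in the domain; default to the penultimate syllable (second from the end) of the domain = syllable 1.
  → primary stress on syllable 1.
Suffixed `a:.kle:.gru.go.bun` (5 syllables):
  The final syllable (5, bun) is extrametrical; the stress domain is syllables 1–4.
  Weights: 1 a: L, 2 kle: L, 3 gru L, 4 go L.
  No heavy syllable in the domain; default to the penultimate syllable (second from the end) of the domain = syllable 3.
  → primary stress on syllable 3.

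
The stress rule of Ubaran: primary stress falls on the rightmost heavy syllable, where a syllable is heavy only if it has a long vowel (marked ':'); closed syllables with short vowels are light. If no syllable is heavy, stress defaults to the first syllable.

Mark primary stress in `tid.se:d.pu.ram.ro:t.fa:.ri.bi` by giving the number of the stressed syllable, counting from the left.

Weights: 1 tid L, 2 se:d H, 3 pu L, 4 ram L, 5 ro:t H, 6 fa: H, 7 ri L, 8 bi L.
Heavy syllables in the domain: 2, 5, 6. The rightmost is syllable 6 (fa:).
Primary stress: syllable 6 → tid.se:d.pu.ram.ro:t.ˈfa:.ri.bi.

6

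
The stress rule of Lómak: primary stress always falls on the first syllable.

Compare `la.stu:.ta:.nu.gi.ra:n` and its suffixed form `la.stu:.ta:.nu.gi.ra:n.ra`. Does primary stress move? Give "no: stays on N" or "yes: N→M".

Base `la.stu:.ta:.nu.gi.ra:n` (6 syllables):
  The word has 6 syllables; the first syllable is syllable 1 (la).
  → primary stress on syllable 1.
Suffixed `la.stu:.ta:.nu.gi.ra:n.ra` (7 syllables):
  The word has 7 syllables; the first syllable is syllable 1 (la).
  → primary stress on syllable 1.

no: stays on 1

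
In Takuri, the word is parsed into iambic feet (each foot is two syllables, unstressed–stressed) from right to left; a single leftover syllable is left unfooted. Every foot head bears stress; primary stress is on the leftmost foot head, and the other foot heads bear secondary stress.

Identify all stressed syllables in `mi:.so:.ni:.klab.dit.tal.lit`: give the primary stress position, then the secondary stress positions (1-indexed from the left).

primary 3, secondary 5, 7

Parse right to left into iambic (σˈσ) feet: mi: (so:.ˈni:) (klab.ˈdit) (tal.ˈlit). Syllable 1 is left unfooted.
Foot heads (stressed positions): 3, 5, 7.
End Rule Leftmost: primary stress on the leftmost head = syllable 3.
Secondary stress on 5, 7: mi:.so:.ˈni:.klab.ˌdit.tal.ˌlit.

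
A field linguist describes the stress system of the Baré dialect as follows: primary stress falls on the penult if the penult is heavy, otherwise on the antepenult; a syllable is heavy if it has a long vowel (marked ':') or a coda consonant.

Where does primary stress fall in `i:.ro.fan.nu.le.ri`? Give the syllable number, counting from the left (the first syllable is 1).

Weights: 4 nu L, 5 le L, 6 ri L.
The penult (syllable 5, le) is light, so stress falls on the antepenult (syllable 4, nu).
Primary stress: syllable 4 → i:.ro.fan.ˈnu.le.ri.

4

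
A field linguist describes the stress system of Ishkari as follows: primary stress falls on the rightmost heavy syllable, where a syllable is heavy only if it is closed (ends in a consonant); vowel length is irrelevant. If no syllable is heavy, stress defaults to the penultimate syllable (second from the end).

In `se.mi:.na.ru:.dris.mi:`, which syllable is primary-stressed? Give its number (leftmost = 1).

Weights: 1 se L, 2 mi: L, 3 na L, 4 ru: L, 5 dris H, 6 mi: L.
Heavy syllables in the domain: 5. The rightmost is syllable 5 (dris).
Primary stress: syllable 5 → se.mi:.na.ru:.ˈdris.mi:.

5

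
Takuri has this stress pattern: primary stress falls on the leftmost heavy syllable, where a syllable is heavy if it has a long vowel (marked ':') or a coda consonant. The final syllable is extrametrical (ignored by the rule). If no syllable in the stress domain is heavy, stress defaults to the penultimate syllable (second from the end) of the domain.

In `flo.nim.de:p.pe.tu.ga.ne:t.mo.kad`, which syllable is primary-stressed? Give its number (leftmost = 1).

The final syllable (9, kad) is extrametrical; the stress domain is syllables 1–8.
Weights: 1 flo L, 2 nim H, 3 de:p H, 4 pe L, 5 tu L, 6 ga L, 7 ne:t H, 8 mo L.
Heavy syllables in the domain: 2, 3, 7. The leftmost is syllable 2 (nim).
Primary stress: syllable 2 → flo.ˈnim.de:p.pe.tu.ga.ne:t.mo.kad.

2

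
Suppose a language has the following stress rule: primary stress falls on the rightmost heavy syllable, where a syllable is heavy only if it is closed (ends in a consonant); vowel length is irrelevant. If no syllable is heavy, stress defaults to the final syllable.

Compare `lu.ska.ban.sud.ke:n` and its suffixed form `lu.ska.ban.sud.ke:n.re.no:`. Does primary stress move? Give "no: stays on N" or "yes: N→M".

Base `lu.ska.ban.sud.ke:n` (5 syllables):
  Weights: 1 lu L, 2 ska L, 3 ban H, 4 sud H, 5 ke:n H.
  Heavy syllables in the domain: 3, 4, 5. The rightmost is syllable 5 (ke:n).
  → primary stress on syllable 5.
Suffixed `lu.ska.ban.sud.ke:n.re.no:` (7 syllables):
  Weights: 1 lu L, 2 ska L, 3 ban H, 4 sud H, 5 ke:n H, 6 re L, 7 no: L.
  Heavy syllables in the domain: 3, 4, 5. The rightmost is syllable 5 (ke:n).
  → primary stress on syllable 5.

no: stays on 5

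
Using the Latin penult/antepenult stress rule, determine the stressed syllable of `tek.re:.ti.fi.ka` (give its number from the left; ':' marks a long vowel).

Classical Latin: stress the penult if heavy (long vowel or closed), else the antepenult.
Weights: 3 ti L, 4 fi L, 5 ka L.
The penult (syllable 4, fi) is light, so stress falls on the antepenult (syllable 3, ti).
Stress on syllable 3: tek.re:.ˈti.fi.ka.

3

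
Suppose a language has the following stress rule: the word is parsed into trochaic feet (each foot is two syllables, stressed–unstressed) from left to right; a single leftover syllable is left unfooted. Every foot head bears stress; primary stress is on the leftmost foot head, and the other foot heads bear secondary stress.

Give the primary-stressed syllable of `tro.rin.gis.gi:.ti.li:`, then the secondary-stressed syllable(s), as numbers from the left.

primary 1, secondary 3, 5

Parse left to right into trochaic (ˈσσ) feet: (ˈtro.rin) (ˈgis.gi:) (ˈti.li:).
Foot heads (stressed positions): 1, 3, 5.
End Rule Leftmost: primary stress on the leftmost head = syllable 1.
Secondary stress on 3, 5: ˈtro.rin.ˌgis.gi:.ˌti.li:.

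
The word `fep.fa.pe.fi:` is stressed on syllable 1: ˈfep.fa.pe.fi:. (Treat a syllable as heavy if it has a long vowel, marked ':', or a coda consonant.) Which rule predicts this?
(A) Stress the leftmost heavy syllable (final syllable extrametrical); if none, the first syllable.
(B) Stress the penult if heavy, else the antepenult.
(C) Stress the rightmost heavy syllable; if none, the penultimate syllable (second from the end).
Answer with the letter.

A

Rule A → syllable 1 ✓.
Rule B → syllable 2 (observed: 1).
Rule C → syllable 4 (observed: 1).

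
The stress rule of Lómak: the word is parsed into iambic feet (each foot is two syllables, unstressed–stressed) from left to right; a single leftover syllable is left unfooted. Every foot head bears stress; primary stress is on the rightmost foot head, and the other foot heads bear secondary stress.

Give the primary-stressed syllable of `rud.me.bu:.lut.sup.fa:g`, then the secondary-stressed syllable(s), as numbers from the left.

Parse left to right into iambic (σˈσ) feet: (rud.ˈme) (bu:.ˈlut) (sup.ˈfa:g).
Foot heads (stressed positions): 2, 4, 6.
End Rule Rightmost: primary stress on the rightmost head = syllable 6.
Secondary stress on 2, 4: rud.ˌme.bu:.ˌlut.sup.ˈfa:g.

primary 6, secondary 2, 4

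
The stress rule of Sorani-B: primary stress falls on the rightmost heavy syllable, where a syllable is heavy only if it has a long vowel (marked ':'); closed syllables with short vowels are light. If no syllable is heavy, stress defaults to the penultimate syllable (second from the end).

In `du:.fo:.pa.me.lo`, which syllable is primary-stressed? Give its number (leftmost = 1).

Weights: 1 du: H, 2 fo: H, 3 pa L, 4 me L, 5 lo L.
Heavy syllables in the domain: 1, 2. The rightmost is syllable 2 (fo:).
Primary stress: syllable 2 → du:.ˈfo:.pa.me.lo.

2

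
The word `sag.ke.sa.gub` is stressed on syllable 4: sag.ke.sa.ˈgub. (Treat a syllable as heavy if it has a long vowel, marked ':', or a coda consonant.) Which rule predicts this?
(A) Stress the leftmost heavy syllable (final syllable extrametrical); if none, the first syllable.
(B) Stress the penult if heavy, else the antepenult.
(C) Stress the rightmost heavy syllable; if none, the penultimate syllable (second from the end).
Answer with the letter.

Rule A → syllable 1 (observed: 4).
Rule B → syllable 2 (observed: 4).
Rule C → syllable 4 ✓.

C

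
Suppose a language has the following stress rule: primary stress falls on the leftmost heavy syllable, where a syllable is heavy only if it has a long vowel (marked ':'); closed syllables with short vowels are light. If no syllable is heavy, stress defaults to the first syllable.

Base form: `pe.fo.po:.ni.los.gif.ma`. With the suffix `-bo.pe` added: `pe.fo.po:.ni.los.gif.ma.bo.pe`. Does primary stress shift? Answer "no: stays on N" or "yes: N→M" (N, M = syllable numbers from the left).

Base `pe.fo.po:.ni.los.gif.ma` (7 syllables):
  Weights: 1 pe L, 2 fo L, 3 po: H, 4 ni L, 5 los L, 6 gif L, 7 ma L.
  Heavy syllables in the domain: 3. The leftmost is syllable 3 (po:).
  → primary stress on syllable 3.
Suffixed `pe.fo.po:.ni.los.gif.ma.bo.pe` (9 syllables):
  Weights: 1 pe L, 2 fo L, 3 po: H, 4 ni L, 5 los L, 6 gif L, 7 ma L, 8 bo L, 9 pe L.
  Heavy syllables in the domain: 3. The leftmost is syllable 3 (po:).
  → primary stress on syllable 3.

no: stays on 3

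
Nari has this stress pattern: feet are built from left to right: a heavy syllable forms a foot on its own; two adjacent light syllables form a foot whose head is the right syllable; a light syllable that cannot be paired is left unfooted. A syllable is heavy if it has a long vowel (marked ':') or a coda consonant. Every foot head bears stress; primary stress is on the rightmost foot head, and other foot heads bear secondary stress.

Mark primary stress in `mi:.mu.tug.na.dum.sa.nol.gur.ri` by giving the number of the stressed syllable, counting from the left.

8

Weights: 1 mi: H, 2 mu L, 3 tug H, 4 na L, 5 dum H, 6 sa L, 7 nol H, 8 gur H, 9 ri L.
Parse left to right (heavy = foot alone; LL = one foot; stranded L unfooted): (ˈmi:) mu (ˈtug) na (ˈdum) sa (ˈnol) (ˈgur) ri.
Foot heads: 1, 3, 5, 7, 8.
Primary stress on the rightmost head = syllable 8.
Primary stress: syllable 8 → mi:.mu.tug.na.dum.sa.nol.ˈgur.ri.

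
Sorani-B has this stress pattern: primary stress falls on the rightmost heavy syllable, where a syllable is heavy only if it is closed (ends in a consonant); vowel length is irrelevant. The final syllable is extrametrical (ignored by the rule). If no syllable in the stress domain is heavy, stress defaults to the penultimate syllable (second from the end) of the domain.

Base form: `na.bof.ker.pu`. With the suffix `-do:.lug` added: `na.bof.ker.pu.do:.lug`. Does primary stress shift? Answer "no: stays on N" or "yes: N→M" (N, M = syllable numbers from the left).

no: stays on 3

Base `na.bof.ker.pu` (4 syllables):
  The final syllable (4, pu) is extrametrical; the stress domain is syllables 1–3.
  Weights: 1 na L, 2 bof H, 3 ker H.
  Heavy syllables in the domain: 2, 3. The rightmost is syllable 3 (ker).
  → primary stress on syllable 3.
Suffixed `na.bof.ker.pu.do:.lug` (6 syllables):
  The final syllable (6, lug) is extrametrical; the stress domain is syllables 1–5.
  Weights: 1 na L, 2 bof H, 3 ker H, 4 pu L, 5 do: L.
  Heavy syllables in the domain: 2, 3. The rightmost is syllable 3 (ker).
  → primary stress on syllable 3.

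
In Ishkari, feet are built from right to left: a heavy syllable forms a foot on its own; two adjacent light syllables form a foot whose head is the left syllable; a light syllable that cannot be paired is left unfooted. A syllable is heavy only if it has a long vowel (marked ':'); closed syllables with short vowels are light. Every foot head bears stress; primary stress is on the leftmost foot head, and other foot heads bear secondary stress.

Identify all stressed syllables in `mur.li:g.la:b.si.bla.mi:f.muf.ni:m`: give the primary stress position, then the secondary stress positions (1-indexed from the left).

primary 2, secondary 3, 4, 6, 8

Weights: 1 mur L, 2 li:g H, 3 la:b H, 4 si L, 5 bla L, 6 mi:f H, 7 muf L, 8 ni:m H.
Parse right to left (heavy = foot alone; LL = one foot; stranded L unfooted): mur (ˈli:g) (ˈla:b) (ˈsi.bla) (ˈmi:f) muf (ˈni:m).
Foot heads: 2, 3, 4, 6, 8.
Primary stress on the leftmost head = syllable 2.
Secondary stress on 3, 4, 6, 8: mur.ˈli:g.ˌla:b.ˌsi.bla.ˌmi:f.muf.ˌni:m.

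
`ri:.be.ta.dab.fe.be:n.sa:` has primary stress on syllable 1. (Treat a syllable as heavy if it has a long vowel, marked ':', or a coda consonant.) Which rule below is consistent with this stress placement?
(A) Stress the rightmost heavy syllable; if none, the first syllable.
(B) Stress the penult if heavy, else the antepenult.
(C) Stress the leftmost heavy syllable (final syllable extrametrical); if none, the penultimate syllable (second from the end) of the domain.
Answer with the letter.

Rule A → syllable 7 (observed: 1).
Rule B → syllable 6 (observed: 1).
Rule C → syllable 1 ✓.

C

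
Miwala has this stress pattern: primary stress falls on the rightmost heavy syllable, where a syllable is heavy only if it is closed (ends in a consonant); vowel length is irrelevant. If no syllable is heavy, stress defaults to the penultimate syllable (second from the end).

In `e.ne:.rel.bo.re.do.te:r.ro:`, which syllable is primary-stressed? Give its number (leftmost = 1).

7

Weights: 1 e L, 2 ne: L, 3 rel H, 4 bo L, 5 re L, 6 do L, 7 te:r H, 8 ro: L.
Heavy syllables in the domain: 3, 7. The rightmost is syllable 7 (te:r).
Primary stress: syllable 7 → e.ne:.rel.bo.re.do.ˈte:r.ro:.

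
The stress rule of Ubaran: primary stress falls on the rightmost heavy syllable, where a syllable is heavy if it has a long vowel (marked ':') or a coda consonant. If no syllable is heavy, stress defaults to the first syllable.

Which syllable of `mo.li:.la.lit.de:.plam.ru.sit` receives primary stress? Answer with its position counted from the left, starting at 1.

8

Weights: 1 mo L, 2 li: H, 3 la L, 4 lit H, 5 de: H, 6 plam H, 7 ru L, 8 sit H.
Heavy syllables in the domain: 2, 4, 5, 6, 8. The rightmost is syllable 8 (sit).
Primary stress: syllable 8 → mo.li:.la.lit.de:.plam.ru.ˈsit.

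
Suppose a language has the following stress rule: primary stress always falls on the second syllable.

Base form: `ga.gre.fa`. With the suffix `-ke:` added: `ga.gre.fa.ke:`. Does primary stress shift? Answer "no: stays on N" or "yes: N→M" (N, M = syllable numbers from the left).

Base `ga.gre.fa` (3 syllables):
  The word has 3 syllables; the second syllable is syllable 2 (gre).
  → primary stress on syllable 2.
Suffixed `ga.gre.fa.ke:` (4 syllables):
  The word has 4 syllables; the second syllable is syllable 2 (gre).
  → primary stress on syllable 2.

no: stays on 2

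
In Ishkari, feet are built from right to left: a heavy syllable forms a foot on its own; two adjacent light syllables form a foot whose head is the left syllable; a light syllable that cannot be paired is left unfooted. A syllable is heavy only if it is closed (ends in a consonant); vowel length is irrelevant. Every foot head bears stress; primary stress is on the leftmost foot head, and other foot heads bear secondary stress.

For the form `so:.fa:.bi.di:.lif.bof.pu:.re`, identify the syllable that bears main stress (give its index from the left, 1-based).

Weights: 1 so: L, 2 fa: L, 3 bi L, 4 di: L, 5 lif H, 6 bof H, 7 pu: L, 8 re L.
Parse right to left (heavy = foot alone; LL = one foot; stranded L unfooted): (ˈso:.fa:) (ˈbi.di:) (ˈlif) (ˈbof) (ˈpu:.re).
Foot heads: 1, 3, 5, 6, 7.
Primary stress on the leftmost head = syllable 1.
Primary stress: syllable 1 → ˈso:.fa:.bi.di:.lif.bof.pu:.re.

1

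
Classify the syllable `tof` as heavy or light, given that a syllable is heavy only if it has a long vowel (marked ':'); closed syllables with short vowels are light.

`tof`: short vowel, closed (coda /f/). Short vowel → light.

light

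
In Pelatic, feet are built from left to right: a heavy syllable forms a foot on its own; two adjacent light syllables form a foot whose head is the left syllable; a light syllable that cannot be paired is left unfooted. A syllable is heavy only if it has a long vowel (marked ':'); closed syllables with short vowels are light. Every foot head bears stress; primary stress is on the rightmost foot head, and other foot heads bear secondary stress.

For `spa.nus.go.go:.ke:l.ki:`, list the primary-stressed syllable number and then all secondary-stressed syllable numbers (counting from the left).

Weights: 1 spa L, 2 nus L, 3 go L, 4 go: H, 5 ke:l H, 6 ki: H.
Parse left to right (heavy = foot alone; LL = one foot; stranded L unfooted): (ˈspa.nus) go (ˈgo:) (ˈke:l) (ˈki:).
Foot heads: 1, 4, 5, 6.
Primary stress on the rightmost head = syllable 6.
Secondary stress on 1, 4, 5: ˌspa.nus.go.ˌgo:.ˌke:l.ˈki:.

primary 6, secondary 1, 4, 5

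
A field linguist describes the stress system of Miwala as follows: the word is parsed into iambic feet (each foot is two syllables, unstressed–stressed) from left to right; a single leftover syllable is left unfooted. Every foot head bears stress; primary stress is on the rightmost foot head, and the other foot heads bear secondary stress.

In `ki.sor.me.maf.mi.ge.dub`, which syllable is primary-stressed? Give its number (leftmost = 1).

6

Parse left to right into iambic (σˈσ) feet: (ki.ˈsor) (me.ˈmaf) (mi.ˈge) dub. Syllable 7 is left unfooted.
Foot heads (stressed positions): 2, 4, 6.
End Rule Rightmost: primary stress on the rightmost head = syllable 6.
Primary stress: syllable 6 → ki.sor.me.maf.mi.ˈge.dub.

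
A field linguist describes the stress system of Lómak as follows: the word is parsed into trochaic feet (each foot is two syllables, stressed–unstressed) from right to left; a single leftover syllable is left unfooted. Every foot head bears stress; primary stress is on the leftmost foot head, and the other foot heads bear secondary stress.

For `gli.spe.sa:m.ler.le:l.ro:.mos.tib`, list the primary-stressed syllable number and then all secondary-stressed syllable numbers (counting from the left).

Parse right to left into trochaic (ˈσσ) feet: (ˈgli.spe) (ˈsa:m.ler) (ˈle:l.ro:) (ˈmos.tib).
Foot heads (stressed positions): 1, 3, 5, 7.
End Rule Leftmost: primary stress on the leftmost head = syllable 1.
Secondary stress on 3, 5, 7: ˈgli.spe.ˌsa:m.ler.ˌle:l.ro:.ˌmos.tib.

primary 1, secondary 3, 5, 7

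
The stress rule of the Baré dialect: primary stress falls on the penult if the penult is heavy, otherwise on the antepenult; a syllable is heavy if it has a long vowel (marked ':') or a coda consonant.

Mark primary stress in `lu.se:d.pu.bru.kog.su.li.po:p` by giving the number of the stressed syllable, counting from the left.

6

Weights: 6 su L, 7 li L, 8 po:p H.
The penult (syllable 7, li) is light, so stress falls on the antepenult (syllable 6, su).
Primary stress: syllable 6 → lu.se:d.pu.bru.kog.ˈsu.li.po:p.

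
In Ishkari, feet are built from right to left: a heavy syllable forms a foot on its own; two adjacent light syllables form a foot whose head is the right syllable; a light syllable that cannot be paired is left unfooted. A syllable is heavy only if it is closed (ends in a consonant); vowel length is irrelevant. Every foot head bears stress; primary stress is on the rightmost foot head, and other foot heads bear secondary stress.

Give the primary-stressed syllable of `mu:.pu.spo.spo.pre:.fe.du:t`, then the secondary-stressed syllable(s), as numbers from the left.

Weights: 1 mu: L, 2 pu L, 3 spo L, 4 spo L, 5 pre: L, 6 fe L, 7 du:t H.
Parse right to left (heavy = foot alone; LL = one foot; stranded L unfooted): (mu:.ˈpu) (spo.ˈspo) (pre:.ˈfe) (ˈdu:t).
Foot heads: 2, 4, 6, 7.
Primary stress on the rightmost head = syllable 7.
Secondary stress on 2, 4, 6: mu:.ˌpu.spo.ˌspo.pre:.ˌfe.ˈdu:t.

primary 7, secondary 2, 4, 6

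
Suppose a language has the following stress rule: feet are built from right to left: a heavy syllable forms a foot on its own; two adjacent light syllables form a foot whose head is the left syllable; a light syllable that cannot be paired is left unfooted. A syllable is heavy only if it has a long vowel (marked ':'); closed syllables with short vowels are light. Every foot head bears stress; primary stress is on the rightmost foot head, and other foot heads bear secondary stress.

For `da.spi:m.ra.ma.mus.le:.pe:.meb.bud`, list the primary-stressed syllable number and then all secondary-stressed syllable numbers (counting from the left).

primary 8, secondary 2, 4, 6, 7

Weights: 1 da L, 2 spi:m H, 3 ra L, 4 ma L, 5 mus L, 6 le: H, 7 pe: H, 8 meb L, 9 bud L.
Parse right to left (heavy = foot alone; LL = one foot; stranded L unfooted): da (ˈspi:m) ra (ˈma.mus) (ˈle:) (ˈpe:) (ˈmeb.bud).
Foot heads: 2, 4, 6, 7, 8.
Primary stress on the rightmost head = syllable 8.
Secondary stress on 2, 4, 6, 7: da.ˌspi:m.ra.ˌma.mus.ˌle:.ˌpe:.ˈmeb.bud.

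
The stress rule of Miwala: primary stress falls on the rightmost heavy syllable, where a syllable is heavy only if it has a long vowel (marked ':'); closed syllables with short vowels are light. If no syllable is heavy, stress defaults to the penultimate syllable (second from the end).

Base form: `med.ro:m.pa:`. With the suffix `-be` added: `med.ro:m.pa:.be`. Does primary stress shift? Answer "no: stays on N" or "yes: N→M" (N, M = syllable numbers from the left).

no: stays on 3

Base `med.ro:m.pa:` (3 syllables):
  Weights: 1 med L, 2 ro:m H, 3 pa: H.
  Heavy syllables in the domain: 2, 3. The rightmost is syllable 3 (pa:).
  → primary stress on syllable 3.
Suffixed `med.ro:m.pa:.be` (4 syllables):
  Weights: 1 med L, 2 ro:m H, 3 pa: H, 4 be L.
  Heavy syllables in the domain: 2, 3. The rightmost is syllable 3 (pa:).
  → primary stress on syllable 3.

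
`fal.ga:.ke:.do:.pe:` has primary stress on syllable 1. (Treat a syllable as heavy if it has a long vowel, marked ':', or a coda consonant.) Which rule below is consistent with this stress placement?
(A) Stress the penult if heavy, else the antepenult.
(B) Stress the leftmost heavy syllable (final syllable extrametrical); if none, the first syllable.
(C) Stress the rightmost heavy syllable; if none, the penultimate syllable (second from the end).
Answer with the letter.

Rule A → syllable 4 (observed: 1).
Rule B → syllable 1 ✓.
Rule C → syllable 5 (observed: 1).

B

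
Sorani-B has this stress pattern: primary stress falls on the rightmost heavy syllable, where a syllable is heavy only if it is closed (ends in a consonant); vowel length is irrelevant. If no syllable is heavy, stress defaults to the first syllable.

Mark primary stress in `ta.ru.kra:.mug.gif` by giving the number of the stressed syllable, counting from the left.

Weights: 1 ta L, 2 ru L, 3 kra: L, 4 mug H, 5 gif H.
Heavy syllables in the domain: 4, 5. The rightmost is syllable 5 (gif).
Primary stress: syllable 5 → ta.ru.kra:.mug.ˈgif.

5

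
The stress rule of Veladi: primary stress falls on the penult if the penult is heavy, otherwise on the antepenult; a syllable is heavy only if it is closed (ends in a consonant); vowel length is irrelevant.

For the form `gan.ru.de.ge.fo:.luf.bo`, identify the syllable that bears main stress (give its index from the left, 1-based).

6

Weights: 5 fo: L, 6 luf H, 7 bo L.
The penult (syllable 6, luf) is heavy, so it takes stress.
Primary stress: syllable 6 → gan.ru.de.ge.fo:.ˈluf.bo.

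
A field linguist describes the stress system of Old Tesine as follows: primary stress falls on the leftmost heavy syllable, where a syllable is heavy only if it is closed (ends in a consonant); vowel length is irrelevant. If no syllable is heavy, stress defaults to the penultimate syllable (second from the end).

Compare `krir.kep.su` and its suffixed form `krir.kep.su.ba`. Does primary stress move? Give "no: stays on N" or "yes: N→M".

no: stays on 1

Base `krir.kep.su` (3 syllables):
  Weights: 1 krir H, 2 kep H, 3 su L.
  Heavy syllables in the domain: 1, 2. The leftmost is syllable 1 (krir).
  → primary stress on syllable 1.
Suffixed `krir.kep.su.ba` (4 syllables):
  Weights: 1 krir H, 2 kep H, 3 su L, 4 ba L.
  Heavy syllables in the domain: 1, 2. The leftmost is syllable 1 (krir).
  → primary stress on syllable 1.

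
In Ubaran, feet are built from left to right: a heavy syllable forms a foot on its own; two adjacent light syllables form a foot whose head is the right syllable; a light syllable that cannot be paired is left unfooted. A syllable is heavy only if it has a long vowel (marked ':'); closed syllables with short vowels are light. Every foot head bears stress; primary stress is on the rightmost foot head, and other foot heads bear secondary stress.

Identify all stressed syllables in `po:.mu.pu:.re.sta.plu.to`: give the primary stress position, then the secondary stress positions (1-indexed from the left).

Weights: 1 po: H, 2 mu L, 3 pu: H, 4 re L, 5 sta L, 6 plu L, 7 to L.
Parse left to right (heavy = foot alone; LL = one foot; stranded L unfooted): (ˈpo:) mu (ˈpu:) (re.ˈsta) (plu.ˈto).
Foot heads: 1, 3, 5, 7.
Primary stress on the rightmost head = syllable 7.
Secondary stress on 1, 3, 5: ˌpo:.mu.ˌpu:.re.ˌsta.plu.ˈto.

primary 7, secondary 1, 3, 5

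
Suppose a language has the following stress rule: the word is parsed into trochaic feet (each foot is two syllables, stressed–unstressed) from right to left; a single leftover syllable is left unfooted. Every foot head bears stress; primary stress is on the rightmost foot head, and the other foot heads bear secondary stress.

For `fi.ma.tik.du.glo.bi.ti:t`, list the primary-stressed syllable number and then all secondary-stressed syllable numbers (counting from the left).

primary 6, secondary 2, 4

Parse right to left into trochaic (ˈσσ) feet: fi (ˈma.tik) (ˈdu.glo) (ˈbi.ti:t). Syllable 1 is left unfooted.
Foot heads (stressed positions): 2, 4, 6.
End Rule Rightmost: primary stress on the rightmost head = syllable 6.
Secondary stress on 2, 4: fi.ˌma.tik.ˌdu.glo.ˈbi.ti:t.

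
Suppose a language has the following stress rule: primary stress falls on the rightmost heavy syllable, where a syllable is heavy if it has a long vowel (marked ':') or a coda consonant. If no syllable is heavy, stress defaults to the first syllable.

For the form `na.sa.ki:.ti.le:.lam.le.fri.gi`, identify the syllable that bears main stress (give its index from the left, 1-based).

Weights: 1 na L, 2 sa L, 3 ki: H, 4 ti L, 5 le: H, 6 lam H, 7 le L, 8 fri L, 9 gi L.
Heavy syllables in the domain: 3, 5, 6. The rightmost is syllable 6 (lam).
Primary stress: syllable 6 → na.sa.ki:.ti.le:.ˈlam.le.fri.gi.

6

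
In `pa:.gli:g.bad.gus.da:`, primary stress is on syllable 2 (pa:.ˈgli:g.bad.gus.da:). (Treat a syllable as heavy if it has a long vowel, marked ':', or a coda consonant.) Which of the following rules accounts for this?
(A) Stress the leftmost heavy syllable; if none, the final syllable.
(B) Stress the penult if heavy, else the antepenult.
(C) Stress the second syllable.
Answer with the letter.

C

Rule A → syllable 1 (observed: 2).
Rule B → syllable 4 (observed: 2).
Rule C → syllable 2 ✓.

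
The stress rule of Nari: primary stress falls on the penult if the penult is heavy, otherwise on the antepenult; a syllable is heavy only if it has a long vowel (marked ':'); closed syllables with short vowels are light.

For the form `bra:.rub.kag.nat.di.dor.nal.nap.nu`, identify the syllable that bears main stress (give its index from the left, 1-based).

Weights: 7 nal L, 8 nap L, 9 nu L.
The penult (syllable 8, nap) is light, so stress falls on the antepenult (syllable 7, nal).
Primary stress: syllable 7 → bra:.rub.kag.nat.di.dor.ˈnal.nap.nu.

7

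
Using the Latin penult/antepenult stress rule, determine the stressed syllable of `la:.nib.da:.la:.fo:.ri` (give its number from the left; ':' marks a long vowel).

Classical Latin: stress the penult if heavy (long vowel or closed), else the antepenult.
Weights: 4 la: H, 5 fo: H, 6 ri L.
The penult (syllable 5, fo:) is heavy, so it takes stress.
Stress on syllable 5: la:.nib.da:.la:.ˈfo:.ri.

5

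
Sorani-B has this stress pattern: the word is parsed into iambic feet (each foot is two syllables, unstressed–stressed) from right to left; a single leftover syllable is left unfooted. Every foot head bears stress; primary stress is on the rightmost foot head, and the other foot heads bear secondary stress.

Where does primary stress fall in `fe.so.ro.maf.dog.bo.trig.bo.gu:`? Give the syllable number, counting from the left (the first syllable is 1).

Parse right to left into iambic (σˈσ) feet: fe (so.ˈro) (maf.ˈdog) (bo.ˈtrig) (bo.ˈgu:). Syllable 1 is left unfooted.
Foot heads (stressed positions): 3, 5, 7, 9.
End Rule Rightmost: primary stress on the rightmost head = syllable 9.
Primary stress: syllable 9 → fe.so.ro.maf.dog.bo.trig.bo.ˈgu:.

9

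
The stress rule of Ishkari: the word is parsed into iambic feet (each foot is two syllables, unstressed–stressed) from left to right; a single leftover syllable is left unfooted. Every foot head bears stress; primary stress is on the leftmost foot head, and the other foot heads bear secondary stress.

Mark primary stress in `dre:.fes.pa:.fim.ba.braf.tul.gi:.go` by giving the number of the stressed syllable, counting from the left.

Parse left to right into iambic (σˈσ) feet: (dre:.ˈfes) (pa:.ˈfim) (ba.ˈbraf) (tul.ˈgi:) go. Syllable 9 is left unfooted.
Foot heads (stressed positions): 2, 4, 6, 8.
End Rule Leftmost: primary stress on the leftmost head = syllable 2.
Primary stress: syllable 2 → dre:.ˈfes.pa:.fim.ba.braf.tul.gi:.go.

2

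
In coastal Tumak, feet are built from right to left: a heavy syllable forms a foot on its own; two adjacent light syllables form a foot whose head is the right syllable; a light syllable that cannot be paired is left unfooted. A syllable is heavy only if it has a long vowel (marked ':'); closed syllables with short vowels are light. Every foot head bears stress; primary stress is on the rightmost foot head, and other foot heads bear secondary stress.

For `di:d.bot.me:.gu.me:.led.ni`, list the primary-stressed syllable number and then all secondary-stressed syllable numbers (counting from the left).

primary 7, secondary 1, 3, 5

Weights: 1 di:d H, 2 bot L, 3 me: H, 4 gu L, 5 me: H, 6 led L, 7 ni L.
Parse right to left (heavy = foot alone; LL = one foot; stranded L unfooted): (ˈdi:d) bot (ˈme:) gu (ˈme:) (led.ˈni).
Foot heads: 1, 3, 5, 7.
Primary stress on the rightmost head = syllable 7.
Secondary stress on 1, 3, 5: ˌdi:d.bot.ˌme:.gu.ˌme:.led.ˈni.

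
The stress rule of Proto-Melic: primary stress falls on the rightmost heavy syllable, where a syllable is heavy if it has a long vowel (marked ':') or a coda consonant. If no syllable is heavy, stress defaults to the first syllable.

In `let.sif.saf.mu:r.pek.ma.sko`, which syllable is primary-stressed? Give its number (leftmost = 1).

Weights: 1 let H, 2 sif H, 3 saf H, 4 mu:r H, 5 pek H, 6 ma L, 7 sko L.
Heavy syllables in the domain: 1, 2, 3, 4, 5. The rightmost is syllable 5 (pek).
Primary stress: syllable 5 → let.sif.saf.mu:r.ˈpek.ma.sko.

5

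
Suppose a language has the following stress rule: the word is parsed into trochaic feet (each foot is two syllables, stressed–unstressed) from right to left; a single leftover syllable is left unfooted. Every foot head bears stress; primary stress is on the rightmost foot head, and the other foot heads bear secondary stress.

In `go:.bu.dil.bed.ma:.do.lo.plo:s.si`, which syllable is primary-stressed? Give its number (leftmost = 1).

Parse right to left into trochaic (ˈσσ) feet: go: (ˈbu.dil) (ˈbed.ma:) (ˈdo.lo) (ˈplo:s.si). Syllable 1 is left unfooted.
Foot heads (stressed positions): 2, 4, 6, 8.
End Rule Rightmost: primary stress on the rightmost head = syllable 8.
Primary stress: syllable 8 → go:.bu.dil.bed.ma:.do.lo.ˈplo:s.si.

8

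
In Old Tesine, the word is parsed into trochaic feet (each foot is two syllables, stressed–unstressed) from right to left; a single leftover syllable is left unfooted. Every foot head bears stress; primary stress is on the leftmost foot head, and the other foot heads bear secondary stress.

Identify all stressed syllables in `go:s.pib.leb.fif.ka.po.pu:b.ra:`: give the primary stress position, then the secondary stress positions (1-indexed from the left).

Parse right to left into trochaic (ˈσσ) feet: (ˈgo:s.pib) (ˈleb.fif) (ˈka.po) (ˈpu:b.ra:).
Foot heads (stressed positions): 1, 3, 5, 7.
End Rule Leftmost: primary stress on the leftmost head = syllable 1.
Secondary stress on 3, 5, 7: ˈgo:s.pib.ˌleb.fif.ˌka.po.ˌpu:b.ra:.

primary 1, secondary 3, 5, 7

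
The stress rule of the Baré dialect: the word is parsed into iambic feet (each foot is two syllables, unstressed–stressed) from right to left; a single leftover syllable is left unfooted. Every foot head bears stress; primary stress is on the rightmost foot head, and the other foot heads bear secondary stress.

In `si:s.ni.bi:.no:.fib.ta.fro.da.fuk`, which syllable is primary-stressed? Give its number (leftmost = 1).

9

Parse right to left into iambic (σˈσ) feet: si:s (ni.ˈbi:) (no:.ˈfib) (ta.ˈfro) (da.ˈfuk). Syllable 1 is left unfooted.
Foot heads (stressed positions): 3, 5, 7, 9.
End Rule Rightmost: primary stress on the rightmost head = syllable 9.
Primary stress: syllable 9 → si:s.ni.bi:.no:.fib.ta.fro.da.ˈfuk.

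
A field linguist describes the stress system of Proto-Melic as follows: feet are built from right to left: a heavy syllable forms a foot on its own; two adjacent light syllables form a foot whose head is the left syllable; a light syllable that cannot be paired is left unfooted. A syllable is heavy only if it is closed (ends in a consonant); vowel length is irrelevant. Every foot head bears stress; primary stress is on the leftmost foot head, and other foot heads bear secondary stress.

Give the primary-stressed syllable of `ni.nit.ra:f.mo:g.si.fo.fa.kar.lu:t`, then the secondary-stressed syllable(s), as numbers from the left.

primary 2, secondary 3, 4, 6, 8, 9

Weights: 1 ni L, 2 nit H, 3 ra:f H, 4 mo:g H, 5 si L, 6 fo L, 7 fa L, 8 kar H, 9 lu:t H.
Parse right to left (heavy = foot alone; LL = one foot; stranded L unfooted): ni (ˈnit) (ˈra:f) (ˈmo:g) si (ˈfo.fa) (ˈkar) (ˈlu:t).
Foot heads: 2, 3, 4, 6, 8, 9.
Primary stress on the leftmost head = syllable 2.
Secondary stress on 3, 4, 6, 8, 9: ni.ˈnit.ˌra:f.ˌmo:g.si.ˌfo.fa.ˌkar.ˌlu:t.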